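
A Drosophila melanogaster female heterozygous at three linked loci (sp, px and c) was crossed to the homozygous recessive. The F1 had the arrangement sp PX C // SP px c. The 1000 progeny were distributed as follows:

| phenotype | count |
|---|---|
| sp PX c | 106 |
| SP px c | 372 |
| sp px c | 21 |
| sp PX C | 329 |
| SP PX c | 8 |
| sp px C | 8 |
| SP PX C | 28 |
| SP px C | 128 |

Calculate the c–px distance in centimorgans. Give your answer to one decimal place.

The two rarest classes, sp px C and SP PX c, are the double crossovers. Comparing them with the parentals, only the px allele has switched, so px is the middle locus and the order is sp – px – c.
Crossovers in the px–c interval produce the single-crossover classes sp PX c and SP px C (106 + 128 = 234) plus the double crossovers (16).
RF(px–c) = (234 + 16) / 1000 = 250/1000 = 0.2500 → 25.0 centimorgans.

25.0 centimorgans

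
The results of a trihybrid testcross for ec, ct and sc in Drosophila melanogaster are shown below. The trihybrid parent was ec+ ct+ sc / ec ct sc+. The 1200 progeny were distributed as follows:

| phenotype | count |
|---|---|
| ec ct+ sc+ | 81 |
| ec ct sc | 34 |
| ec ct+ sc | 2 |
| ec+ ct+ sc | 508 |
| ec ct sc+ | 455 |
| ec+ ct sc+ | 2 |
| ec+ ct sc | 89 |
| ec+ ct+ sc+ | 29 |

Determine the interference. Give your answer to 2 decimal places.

The two rarest classes, ec ct+ sc and ec+ ct sc+, are the double crossovers. Comparing them with the parentals, only the ec allele has switched, so ec is the middle locus and the order is ct – ec – sc.
ct–ec: (170 + 4)/1200 = 0.1450; ec–sc: (63 + 4)/1200 = 0.0558.
Expected DCO frequency = 0.1450 × 0.0558 ≈ 0.00809; observed = 4/1200 ≈ 0.00333.
Coefficient of coincidence = 0.00333/0.00809 ≈ 0.41; interference = 1 − 0.41 = 0.59.

0.59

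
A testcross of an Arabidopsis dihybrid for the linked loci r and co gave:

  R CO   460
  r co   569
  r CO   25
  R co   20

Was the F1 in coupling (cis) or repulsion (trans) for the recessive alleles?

The two most frequent classes are R CO (460) and r co (569); these are the parental (non-recombinant) types.
So the F1 carried R CO on one chromosome and r co on the other — the recessive alleles are on the same chromosome (cis / coupling).

cis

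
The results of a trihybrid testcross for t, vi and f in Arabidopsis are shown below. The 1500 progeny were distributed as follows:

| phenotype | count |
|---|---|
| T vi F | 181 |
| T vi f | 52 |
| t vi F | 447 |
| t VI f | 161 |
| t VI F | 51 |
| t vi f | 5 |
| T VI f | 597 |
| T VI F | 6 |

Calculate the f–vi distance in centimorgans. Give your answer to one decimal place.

The two most frequent reciprocal classes, T VI f and t vi F, are the parental types, so the F1 was T VI f / t vi F.
The two rarest classes, T VI F and t vi f, are the double crossovers. Comparing them with the parentals, only the f allele has switched, so f is the middle locus and the order is vi – f – t.
Crossovers in the vi–f interval produce the single-crossover classes T vi f and t VI F (52 + 51 = 103) plus the double crossovers (11).
RF(vi–f) = (103 + 11) / 1500 = 114/1500 = 0.0760 → 7.6 centimorgans.

7.6 centimorgans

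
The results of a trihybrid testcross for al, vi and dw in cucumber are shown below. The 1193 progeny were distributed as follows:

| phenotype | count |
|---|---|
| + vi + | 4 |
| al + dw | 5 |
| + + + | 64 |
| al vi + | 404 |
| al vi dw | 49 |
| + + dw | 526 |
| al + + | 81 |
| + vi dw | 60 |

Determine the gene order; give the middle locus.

The two most frequent reciprocal classes, + + dw and al vi +, are the parental types, so the F1 was + + dw / al vi +.
The two rarest classes, al + dw and + vi +, are the double crossovers. Comparing them with the parentals, only the al allele has switched, so al is the middle locus and the order is dw – al – vi.

al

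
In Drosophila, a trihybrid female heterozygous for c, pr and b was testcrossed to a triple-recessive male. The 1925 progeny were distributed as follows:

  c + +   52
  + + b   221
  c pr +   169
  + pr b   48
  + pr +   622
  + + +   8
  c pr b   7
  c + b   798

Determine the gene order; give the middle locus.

The two most frequent reciprocal classes, c + b and + pr +, are the parental types, so the F1 was c + b / + pr +.
The two rarest classes, c pr b and + + +, are the double crossovers. Comparing them with the parentals, only the pr allele has switched, so pr is the middle locus and the order is b – pr – c.

pr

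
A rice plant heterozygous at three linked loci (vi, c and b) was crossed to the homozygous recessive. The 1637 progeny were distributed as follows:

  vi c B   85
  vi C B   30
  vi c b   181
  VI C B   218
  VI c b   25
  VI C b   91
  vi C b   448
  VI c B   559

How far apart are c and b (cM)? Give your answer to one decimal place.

The two most frequent reciprocal classes, vi C b and VI c B, are the parental types, so the F1 was vi C b / VI c B.
The two rarest classes, vi C B and VI c b, are the double crossovers. Comparing them with the parentals, only the b allele has switched, so b is the middle locus and the order is vi – b – c.
Crossovers in the b–c interval produce the single-crossover classes vi c b and VI C B (181 + 218 = 399) plus the double crossovers (55).
RF(b–c) = (399 + 55) / 1637 = 454/1637 = 0.2773 → 27.7 cM.

27.7 cM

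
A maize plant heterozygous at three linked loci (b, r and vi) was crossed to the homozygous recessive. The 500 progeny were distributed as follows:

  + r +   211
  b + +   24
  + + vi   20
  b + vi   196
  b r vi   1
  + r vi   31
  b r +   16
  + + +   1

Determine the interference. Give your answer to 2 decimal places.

0.54

The two most frequent reciprocal classes, b + vi and + r +, are the parental types, so the F1 was b + vi / + r +.
The two rarest classes, b r vi and + + +, are the double crossovers. Comparing them with the parentals, only the r allele has switched, so r is the middle locus and the order is b – r – vi.
b–r: (36 + 2)/500 = 0.0760; r–vi: (55 + 2)/500 = 0.1140.
Expected DCO frequency = 0.0760 × 0.1140 ≈ 0.00866; observed = 2/500 ≈ 0.00400.
Coefficient of coincidence = 0.00400/0.00866 ≈ 0.46; interference = 1 − 0.46 = 0.54.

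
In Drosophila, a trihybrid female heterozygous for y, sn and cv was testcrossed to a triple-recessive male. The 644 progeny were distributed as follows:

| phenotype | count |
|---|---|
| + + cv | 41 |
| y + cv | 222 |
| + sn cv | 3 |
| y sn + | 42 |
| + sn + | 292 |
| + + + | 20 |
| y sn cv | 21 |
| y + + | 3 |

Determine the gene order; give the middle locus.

The two most frequent reciprocal classes, y + cv and + sn +, are the parental types, so the F1 was y + cv / + sn +.
The two rarest classes, y + + and + sn cv, are the double crossovers. Comparing them with the parentals, only the cv allele has switched, so cv is the middle locus and the order is sn – cv – y.

cv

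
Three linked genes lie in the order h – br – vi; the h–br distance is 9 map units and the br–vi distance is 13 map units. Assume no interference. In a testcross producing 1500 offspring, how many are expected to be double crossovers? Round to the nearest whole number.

Map distances give recombination frequencies of 0.090 and 0.130 for the two intervals.
With no interference, expected double-crossover frequency = 0.090 × 0.130 = 0.01170.
Expected number = 0.01170 × 1500 = 17.55 ≈ 18.

18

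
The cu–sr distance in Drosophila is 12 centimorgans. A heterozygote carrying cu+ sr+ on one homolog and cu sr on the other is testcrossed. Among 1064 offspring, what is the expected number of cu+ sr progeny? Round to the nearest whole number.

A map distance of 12 centimorgans corresponds to a recombination frequency of 0.120.
The F1 is cu+ sr+ / cu sr, so cu+ sr is a recombinant gamete class with expected frequency r/2 = 0.120/2 = 0.0600.
Expected number = 0.0600 × 1064 = 63.84 ≈ 64.

64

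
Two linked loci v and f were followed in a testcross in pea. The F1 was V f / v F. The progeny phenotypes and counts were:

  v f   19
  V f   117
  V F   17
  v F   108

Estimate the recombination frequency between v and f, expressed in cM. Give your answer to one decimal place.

The recombinant classes are V F and v f: 17 + 19 = 36.
Recombination frequency = 36/261 = 0.1379 ≈ 13.8%, i.e. 13.8 cM.

13.8 cM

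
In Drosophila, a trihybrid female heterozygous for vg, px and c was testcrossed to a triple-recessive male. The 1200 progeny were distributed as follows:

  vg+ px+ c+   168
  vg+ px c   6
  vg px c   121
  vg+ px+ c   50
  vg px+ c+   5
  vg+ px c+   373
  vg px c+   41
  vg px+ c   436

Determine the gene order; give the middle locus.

The two most frequent reciprocal classes, vg px+ c and vg+ px c+, are the parental types, so the F1 was vg px+ c / vg+ px c+.
The two rarest classes, vg px+ c+ and vg+ px c, are the double crossovers. Comparing them with the parentals, only the c allele has switched, so c is the middle locus and the order is vg – c – px.

c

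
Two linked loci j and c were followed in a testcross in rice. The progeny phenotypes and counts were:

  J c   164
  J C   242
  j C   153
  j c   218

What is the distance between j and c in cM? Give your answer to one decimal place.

40.8 cM

The two most frequent classes, J C (242) and j c (218), are the parental types, so the F1 was J C / j c.
The recombinant classes are J c and j C: 164 + 153 = 317.
Recombination frequency = 317/777 = 0.4080 ≈ 40.8%, i.e. 40.8 cM.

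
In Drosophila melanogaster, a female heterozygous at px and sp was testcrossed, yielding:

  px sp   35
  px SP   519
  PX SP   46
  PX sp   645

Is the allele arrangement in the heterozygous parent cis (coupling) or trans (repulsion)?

The two most frequent classes are PX sp (645) and px SP (519); these are the parental (non-recombinant) types.
So the F1 carried PX sp on one chromosome and px SP on the other — the recessive alleles are on opposite chromosomes (trans / repulsion).

trans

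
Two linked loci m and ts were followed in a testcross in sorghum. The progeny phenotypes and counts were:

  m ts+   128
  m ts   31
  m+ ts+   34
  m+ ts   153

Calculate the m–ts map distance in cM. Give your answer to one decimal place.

The two most frequent classes, m+ ts (153) and m ts+ (128), are the parental types, so the F1 was m+ ts / m ts+.
The recombinant classes are m+ ts+ and m ts: 34 + 31 = 65.
Recombination frequency = 65/346 = 0.1879 ≈ 18.8%, i.e. 18.8 cM.

18.8 cM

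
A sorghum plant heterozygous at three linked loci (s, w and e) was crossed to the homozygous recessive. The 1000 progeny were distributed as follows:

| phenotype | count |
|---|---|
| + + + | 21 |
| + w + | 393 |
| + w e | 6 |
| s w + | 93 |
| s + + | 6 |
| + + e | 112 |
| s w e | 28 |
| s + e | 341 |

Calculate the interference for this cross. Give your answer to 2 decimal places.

0.09

The two most frequent reciprocal classes, + w + and s + e, are the parental types, so the F1 was + w + / s + e.
The two rarest classes, + w e and s + +, are the double crossovers. Comparing them with the parentals, only the e allele has switched, so e is the middle locus and the order is s – e – w.
s–e: (205 + 12)/1000 = 0.2170; e–w: (49 + 12)/1000 = 0.0610.
Expected DCO frequency = 0.2170 × 0.0610 ≈ 0.01324; observed = 12/1000 ≈ 0.01200.
Coefficient of coincidence = 0.01200/0.01324 ≈ 0.91; interference = 1 − 0.91 = 0.09.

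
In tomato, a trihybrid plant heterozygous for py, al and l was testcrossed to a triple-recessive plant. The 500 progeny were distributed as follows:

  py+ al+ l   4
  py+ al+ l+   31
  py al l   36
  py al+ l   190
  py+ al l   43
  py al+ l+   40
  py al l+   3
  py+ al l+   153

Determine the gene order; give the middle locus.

The two most frequent reciprocal classes, py+ al l+ and py al+ l, are the parental types, so the F1 was py+ al l+ / py al+ l.
The two rarest classes, py al l+ and py+ al+ l, are the double crossovers. Comparing them with the parentals, only the py allele has switched, so py is the middle locus and the order is al – py – l.

py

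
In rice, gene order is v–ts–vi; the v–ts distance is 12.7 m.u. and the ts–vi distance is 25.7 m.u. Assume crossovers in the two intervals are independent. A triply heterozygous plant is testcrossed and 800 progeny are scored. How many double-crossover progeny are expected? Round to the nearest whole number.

26

Map distances give recombination frequencies of 0.127 and 0.257 for the two intervals.
With no interference, expected double-crossover frequency = 0.127 × 0.257 = 0.03264.
Expected number = 0.03264 × 800 = 26.11 ≈ 26.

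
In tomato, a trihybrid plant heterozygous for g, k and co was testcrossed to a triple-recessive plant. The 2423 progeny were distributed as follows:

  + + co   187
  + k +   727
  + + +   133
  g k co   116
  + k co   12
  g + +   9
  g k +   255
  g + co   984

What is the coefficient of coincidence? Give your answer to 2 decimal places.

0.41

The two most frequent reciprocal classes, g + co and + k +, are the parental types, so the F1 was g + co / + k +.
The two rarest classes, g + + and + k co, are the double crossovers. Comparing them with the parentals, only the co allele has switched, so co is the middle locus and the order is k – co – g.
k–co: (249 + 21)/2423 = 0.1114; co–g: (442 + 21)/2423 = 0.1911.
Expected DCO frequency = 0.1114 × 0.1911 ≈ 0.02129; observed = 21/2423 ≈ 0.00867.
Coefficient of coincidence = 0.00867/0.02129 ≈ 0.41.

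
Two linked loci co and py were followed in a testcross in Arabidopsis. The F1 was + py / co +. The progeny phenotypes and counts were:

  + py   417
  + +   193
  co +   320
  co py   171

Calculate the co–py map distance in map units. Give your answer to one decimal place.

33.1 map units

The recombinant classes are + + and co py: 193 + 171 = 364.
Recombination frequency = 364/1101 = 0.3306 ≈ 33.1%, i.e. 33.1 map units.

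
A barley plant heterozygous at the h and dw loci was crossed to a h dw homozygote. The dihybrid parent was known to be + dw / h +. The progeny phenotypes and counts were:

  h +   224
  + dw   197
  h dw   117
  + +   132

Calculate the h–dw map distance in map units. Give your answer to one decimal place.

The recombinant classes are + + and h dw: 132 + 117 = 249.
Recombination frequency = 249/670 = 0.3716 ≈ 37.2%, i.e. 37.2 map units.

37.2 map units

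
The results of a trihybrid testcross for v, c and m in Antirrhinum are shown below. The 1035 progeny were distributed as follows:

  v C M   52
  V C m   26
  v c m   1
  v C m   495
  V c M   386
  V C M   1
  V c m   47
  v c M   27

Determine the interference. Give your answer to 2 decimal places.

The two most frequent reciprocal classes, V c M and v C m, are the parental types, so the F1 was V c M / v C m.
The two rarest classes, V C M and v c m, are the double crossovers. Comparing them with the parentals, only the c allele has switched, so c is the middle locus and the order is v – c – m.
v–c: (53 + 2)/1035 = 0.0531; c–m: (99 + 2)/1035 = 0.0976.
Expected DCO frequency = 0.0531 × 0.0976 ≈ 0.00518; observed = 2/1035 ≈ 0.00193.
Coefficient of coincidence = 0.00193/0.00518 ≈ 0.37; interference = 1 − 0.37 = 0.63.

0.63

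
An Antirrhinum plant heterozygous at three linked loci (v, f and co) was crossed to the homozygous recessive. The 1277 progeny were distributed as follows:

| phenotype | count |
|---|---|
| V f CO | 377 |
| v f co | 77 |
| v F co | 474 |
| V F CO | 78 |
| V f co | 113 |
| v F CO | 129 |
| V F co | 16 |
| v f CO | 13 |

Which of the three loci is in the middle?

The two most frequent reciprocal classes, v F co and V f CO, are the parental types, so the F1 was v F co / V f CO.
The two rarest classes, V F co and v f CO, are the double crossovers. Comparing them with the parentals, only the v allele has switched, so v is the middle locus and the order is f – v – co.

v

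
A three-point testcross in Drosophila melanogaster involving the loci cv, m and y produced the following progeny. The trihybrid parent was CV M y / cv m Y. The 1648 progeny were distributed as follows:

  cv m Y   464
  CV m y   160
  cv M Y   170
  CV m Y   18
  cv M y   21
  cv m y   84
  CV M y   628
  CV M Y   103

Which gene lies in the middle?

cv

The two rarest classes, cv M y and CV m Y, are the double crossovers. Comparing them with the parentals, only the cv allele has switched, so cv is the middle locus and the order is y – cv – m.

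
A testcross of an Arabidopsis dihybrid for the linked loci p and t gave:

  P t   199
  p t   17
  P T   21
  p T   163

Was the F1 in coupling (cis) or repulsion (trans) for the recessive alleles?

The two most frequent classes are P t (199) and p T (163); these are the parental (non-recombinant) types.
So the F1 carried P t on one chromosome and p T on the other — the recessive alleles are on opposite chromosomes (trans / repulsion).

trans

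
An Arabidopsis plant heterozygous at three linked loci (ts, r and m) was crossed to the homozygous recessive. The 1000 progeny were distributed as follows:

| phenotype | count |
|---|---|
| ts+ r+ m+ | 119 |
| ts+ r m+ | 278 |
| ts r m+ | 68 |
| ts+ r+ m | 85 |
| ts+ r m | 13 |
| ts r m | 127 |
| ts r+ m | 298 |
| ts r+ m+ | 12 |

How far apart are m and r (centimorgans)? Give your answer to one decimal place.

27.1 centimorgans

The two most frequent reciprocal classes, ts r+ m and ts+ r m+, are the parental types, so the F1 was ts r+ m / ts+ r m+.
The two rarest classes, ts r+ m+ and ts+ r m, are the double crossovers. Comparing them with the parentals, only the m allele has switched, so m is the middle locus and the order is ts – m – r.
Crossovers in the m–r interval produce the single-crossover classes ts r m and ts+ r+ m+ (127 + 119 = 246) plus the double crossovers (25).
RF(m–r) = (246 + 25) / 1000 = 271/1000 = 0.2710 → 27.1 centimorgans.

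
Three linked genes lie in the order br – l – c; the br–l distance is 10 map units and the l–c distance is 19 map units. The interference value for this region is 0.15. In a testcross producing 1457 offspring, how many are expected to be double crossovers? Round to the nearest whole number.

Map distances give recombination frequencies of 0.100 and 0.190 for the two intervals.
With interference 0.15 (so coincidence = 0.85), expected double-crossover frequency = 0.100 × 0.190 × 0.85 = 0.01615.
Expected number = 0.01615 × 1457 = 23.53 ≈ 24.

24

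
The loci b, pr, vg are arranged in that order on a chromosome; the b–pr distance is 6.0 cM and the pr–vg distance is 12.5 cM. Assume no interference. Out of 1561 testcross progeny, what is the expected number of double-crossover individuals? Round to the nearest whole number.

12

Map distances give recombination frequencies of 0.060 and 0.125 for the two intervals.
With no interference, expected double-crossover frequency = 0.060 × 0.125 = 0.00750.
Expected number = 0.00750 × 1561 = 11.71 ≈ 12.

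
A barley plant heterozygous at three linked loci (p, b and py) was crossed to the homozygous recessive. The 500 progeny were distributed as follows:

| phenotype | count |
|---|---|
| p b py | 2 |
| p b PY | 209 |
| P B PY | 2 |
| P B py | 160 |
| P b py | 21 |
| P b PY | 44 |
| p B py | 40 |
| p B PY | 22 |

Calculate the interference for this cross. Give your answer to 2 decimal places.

0.52

The two most frequent reciprocal classes, p b PY and P B py, are the parental types, so the F1 was p b PY / P B py.
The two rarest classes, p b py and P B PY, are the double crossovers. Comparing them with the parentals, only the py allele has switched, so py is the middle locus and the order is p – py – b.
p–py: (84 + 4)/500 = 0.1760; py–b: (43 + 4)/500 = 0.0940.
Expected DCO frequency = 0.1760 × 0.0940 ≈ 0.01654; observed = 4/500 ≈ 0.00800.
Coefficient of coincidence = 0.00800/0.01654 ≈ 0.48; interference = 1 − 0.48 = 0.52.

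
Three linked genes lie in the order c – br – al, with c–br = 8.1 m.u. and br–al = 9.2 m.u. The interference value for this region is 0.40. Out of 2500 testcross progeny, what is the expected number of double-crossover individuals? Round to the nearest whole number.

Map distances give recombination frequencies of 0.081 and 0.092 for the two intervals.
With interference 0.40 (so coincidence = 0.60), expected double-crossover frequency = 0.081 × 0.092 × 0.60 = 0.00447.
Expected number = 0.00447 × 2500 = 11.18 ≈ 11.

11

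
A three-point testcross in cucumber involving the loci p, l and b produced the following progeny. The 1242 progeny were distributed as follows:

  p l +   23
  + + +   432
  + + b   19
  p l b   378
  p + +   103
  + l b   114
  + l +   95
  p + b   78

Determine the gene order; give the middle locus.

The two most frequent reciprocal classes, p l b and + + +, are the parental types, so the F1 was p l b / + + +.
The two rarest classes, p l + and + + b, are the double crossovers. Comparing them with the parentals, only the b allele has switched, so b is the middle locus and the order is l – b – p.

b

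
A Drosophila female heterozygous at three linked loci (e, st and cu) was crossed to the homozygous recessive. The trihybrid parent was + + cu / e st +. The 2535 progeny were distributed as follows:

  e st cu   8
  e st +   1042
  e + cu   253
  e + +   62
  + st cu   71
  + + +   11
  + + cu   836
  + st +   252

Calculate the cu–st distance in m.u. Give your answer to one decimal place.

6.0 m.u.

The two rarest classes, + + + and e st cu, are the double crossovers. Comparing them with the parentals, only the cu allele has switched, so cu is the middle locus and the order is e – cu – st.
Crossovers in the cu–st interval produce the single-crossover classes + st cu and e + + (71 + 62 = 133) plus the double crossovers (19).
RF(cu–st) = (133 + 19) / 2535 = 152/2535 = 0.0600 → 6.0 m.u.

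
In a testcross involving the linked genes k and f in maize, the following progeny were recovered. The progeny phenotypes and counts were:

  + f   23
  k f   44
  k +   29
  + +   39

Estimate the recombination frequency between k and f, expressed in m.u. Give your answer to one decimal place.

The two most frequent classes, + + (39) and k f (44), are the parental types, so the F1 was + + / k f.
The recombinant classes are + f and k +: 23 + 29 = 52.
Recombination frequency = 52/135 = 0.3852 ≈ 38.5%, i.e. 38.5 m.u.

38.5 m.u.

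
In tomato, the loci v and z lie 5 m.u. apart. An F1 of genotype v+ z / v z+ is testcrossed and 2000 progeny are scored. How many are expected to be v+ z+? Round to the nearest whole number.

A map distance of 5 m.u. corresponds to a recombination frequency of 0.050.
The F1 is v+ z / v z+, so v+ z+ is a recombinant gamete class with expected frequency r/2 = 0.050/2 = 0.0250.
Expected number = 0.0250 × 2000 = 50.00 ≈ 50.

50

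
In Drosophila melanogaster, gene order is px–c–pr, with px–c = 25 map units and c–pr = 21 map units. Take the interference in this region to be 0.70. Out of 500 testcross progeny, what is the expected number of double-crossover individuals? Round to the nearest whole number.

Map distances give recombination frequencies of 0.250 and 0.210 for the two intervals.
With interference 0.70 (so coincidence = 0.30), expected double-crossover frequency = 0.250 × 0.210 × 0.30 = 0.01575.
Expected number = 0.01575 × 500 = 7.88 ≈ 8.

8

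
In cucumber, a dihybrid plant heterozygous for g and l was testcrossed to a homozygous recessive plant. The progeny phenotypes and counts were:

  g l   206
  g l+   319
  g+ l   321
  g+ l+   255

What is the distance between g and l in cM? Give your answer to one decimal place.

The two most frequent classes, g+ l (321) and g l+ (319), are the parental types, so the F1 was g+ l / g l+.
The recombinant classes are g+ l+ and g l: 255 + 206 = 461.
Recombination frequency = 461/1101 = 0.4187 ≈ 41.9%, i.e. 41.9 cM.

41.9 cM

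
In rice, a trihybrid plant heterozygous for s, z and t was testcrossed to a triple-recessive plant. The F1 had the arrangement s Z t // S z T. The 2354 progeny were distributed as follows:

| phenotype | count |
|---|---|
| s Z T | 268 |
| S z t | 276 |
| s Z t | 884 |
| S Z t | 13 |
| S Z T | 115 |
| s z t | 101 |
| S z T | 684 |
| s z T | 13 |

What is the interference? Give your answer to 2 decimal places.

The two rarest classes, S Z t and s z T, are the double crossovers. Comparing them with the parentals, only the s allele has switched, so s is the middle locus and the order is z – s – t.
z–s: (216 + 26)/2354 = 0.1028; s–t: (544 + 26)/2354 = 0.2421.
Expected DCO frequency = 0.1028 × 0.2421 ≈ 0.02489; observed = 26/2354 ≈ 0.01105.
Coefficient of coincidence = 0.01105/0.02489 ≈ 0.44; interference = 1 − 0.44 = 0.56.

0.56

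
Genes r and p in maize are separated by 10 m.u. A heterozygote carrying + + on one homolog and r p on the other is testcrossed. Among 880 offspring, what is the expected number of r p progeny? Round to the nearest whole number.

396

A map distance of 10 m.u. corresponds to a recombination frequency of 0.100.
The F1 is + + / r p, so r p is a parental gamete class with expected frequency (1 − r)/2 = 0.900/2 = 0.4500.
Expected number = 0.4500 × 880 = 396.00 ≈ 396.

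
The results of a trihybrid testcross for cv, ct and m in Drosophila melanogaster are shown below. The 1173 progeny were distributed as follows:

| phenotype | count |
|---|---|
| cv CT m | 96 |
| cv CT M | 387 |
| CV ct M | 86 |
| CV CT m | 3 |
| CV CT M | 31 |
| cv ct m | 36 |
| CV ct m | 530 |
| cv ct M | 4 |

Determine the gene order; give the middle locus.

The two most frequent reciprocal classes, cv CT M and CV ct m, are the parental types, so the F1 was cv CT M / CV ct m.
The two rarest classes, cv ct M and CV CT m, are the double crossovers. Comparing them with the parentals, only the ct allele has switched, so ct is the middle locus and the order is m – ct – cv.

ct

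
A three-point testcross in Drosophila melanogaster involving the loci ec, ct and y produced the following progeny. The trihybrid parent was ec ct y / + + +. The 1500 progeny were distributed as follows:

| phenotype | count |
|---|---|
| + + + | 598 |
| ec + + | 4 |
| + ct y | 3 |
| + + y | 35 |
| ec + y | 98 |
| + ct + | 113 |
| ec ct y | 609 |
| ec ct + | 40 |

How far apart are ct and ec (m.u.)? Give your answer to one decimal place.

The two rarest classes, + ct y and ec + +, are the double crossovers. Comparing them with the parentals, only the ec allele has switched, so ec is the middle locus and the order is ct – ec – y.
Crossovers in the ct–ec interval produce the single-crossover classes ec + y and + ct + (98 + 113 = 211) plus the double crossovers (7).
RF(ct–ec) = (211 + 7) / 1500 = 218/1500 = 0.1453 → 14.5 m.u.

14.5 m.u.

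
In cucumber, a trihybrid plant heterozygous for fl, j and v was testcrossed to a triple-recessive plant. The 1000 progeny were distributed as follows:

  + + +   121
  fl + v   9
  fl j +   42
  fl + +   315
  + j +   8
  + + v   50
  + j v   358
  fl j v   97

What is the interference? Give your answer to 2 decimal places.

0.34

The two most frequent reciprocal classes, fl + + and + j v, are the parental types, so the F1 was fl + + / + j v.
The two rarest classes, fl + v and + j +, are the double crossovers. Comparing them with the parentals, only the v allele has switched, so v is the middle locus and the order is j – v – fl.
j–v: (92 + 17)/1000 = 0.1090; v–fl: (218 + 17)/1000 = 0.2350.
Expected DCO frequency = 0.1090 × 0.2350 ≈ 0.02561; observed = 17/1000 ≈ 0.01700.
Coefficient of coincidence = 0.01700/0.02561 ≈ 0.66; interference = 1 − 0.66 = 0.34.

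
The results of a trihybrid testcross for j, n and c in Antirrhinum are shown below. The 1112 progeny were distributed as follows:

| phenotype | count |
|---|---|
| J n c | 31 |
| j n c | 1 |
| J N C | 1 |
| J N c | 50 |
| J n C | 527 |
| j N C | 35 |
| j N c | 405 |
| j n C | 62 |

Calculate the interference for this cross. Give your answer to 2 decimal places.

The two most frequent reciprocal classes, J n C and j N c, are the parental types, so the F1 was J n C / j N c.
The two rarest classes, J N C and j n c, are the double crossovers. Comparing them with the parentals, only the n allele has switched, so n is the middle locus and the order is c – n – j.
c–n: (66 + 2)/1112 = 0.0612; n–j: (112 + 2)/1112 = 0.1025.
Expected DCO frequency = 0.0612 × 0.1025 ≈ 0.00627; observed = 2/1112 ≈ 0.00180.
Coefficient of coincidence = 0.00180/0.00627 ≈ 0.29; interference = 1 − 0.29 = 0.71.

0.71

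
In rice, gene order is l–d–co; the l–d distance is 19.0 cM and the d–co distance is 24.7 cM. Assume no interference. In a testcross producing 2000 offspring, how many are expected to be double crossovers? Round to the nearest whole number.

94

Map distances give recombination frequencies of 0.190 and 0.247 for the two intervals.
With no interference, expected double-crossover frequency = 0.190 × 0.247 = 0.04693.
Expected number = 0.04693 × 2000 = 93.86 ≈ 94.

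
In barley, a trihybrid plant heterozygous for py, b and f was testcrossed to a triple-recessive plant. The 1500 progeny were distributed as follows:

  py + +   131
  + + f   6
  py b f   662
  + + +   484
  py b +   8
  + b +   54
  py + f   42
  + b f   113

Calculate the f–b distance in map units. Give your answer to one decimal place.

7.3 map units

The two most frequent reciprocal classes, py b f and + + +, are the parental types, so the F1 was py b f / + + +.
The two rarest classes, py b + and + + f, are the double crossovers. Comparing them with the parentals, only the f allele has switched, so f is the middle locus and the order is py – f – b.
Crossovers in the f–b interval produce the single-crossover classes py + f and + b + (42 + 54 = 96) plus the double crossovers (14).
RF(f–b) = (96 + 14) / 1500 = 110/1500 = 0.0733 → 7.3 map units.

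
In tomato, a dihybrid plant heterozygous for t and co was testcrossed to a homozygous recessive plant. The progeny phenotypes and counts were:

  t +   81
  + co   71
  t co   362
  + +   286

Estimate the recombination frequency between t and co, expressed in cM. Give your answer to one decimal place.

The two most frequent classes, + + (286) and t co (362), are the parental types, so the F1 was + + / t co.
The recombinant classes are + co and t +: 71 + 81 = 152.
Recombination frequency = 152/800 = 0.1900 ≈ 19.0%, i.e. 19.0 cM.

19.0 cM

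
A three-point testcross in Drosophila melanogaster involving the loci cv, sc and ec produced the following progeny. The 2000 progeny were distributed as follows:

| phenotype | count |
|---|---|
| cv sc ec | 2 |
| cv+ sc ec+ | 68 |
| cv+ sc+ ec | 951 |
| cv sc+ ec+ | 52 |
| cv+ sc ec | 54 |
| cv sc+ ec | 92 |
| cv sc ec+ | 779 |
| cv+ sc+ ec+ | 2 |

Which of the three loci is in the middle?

The two most frequent reciprocal classes, cv sc ec+ and cv+ sc+ ec, are the parental types, so the F1 was cv sc ec+ / cv+ sc+ ec.
The two rarest classes, cv sc ec and cv+ sc+ ec+, are the double crossovers. Comparing them with the parentals, only the ec allele has switched, so ec is the middle locus and the order is cv – ec – sc.

ec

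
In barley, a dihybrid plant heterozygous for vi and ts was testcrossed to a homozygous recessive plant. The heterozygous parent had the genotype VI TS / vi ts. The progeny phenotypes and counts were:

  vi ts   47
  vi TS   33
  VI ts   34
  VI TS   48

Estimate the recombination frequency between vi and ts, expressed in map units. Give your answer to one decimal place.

41.4 map units

The recombinant classes are VI ts and vi TS: 34 + 33 = 67.
Recombination frequency = 67/162 = 0.4136 ≈ 41.4%, i.e. 41.4 map units.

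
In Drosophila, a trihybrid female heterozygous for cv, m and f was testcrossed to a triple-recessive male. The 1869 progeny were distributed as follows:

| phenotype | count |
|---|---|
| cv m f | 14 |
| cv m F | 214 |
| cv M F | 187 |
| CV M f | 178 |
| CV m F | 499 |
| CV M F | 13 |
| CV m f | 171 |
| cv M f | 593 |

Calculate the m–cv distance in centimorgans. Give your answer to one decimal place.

22.4 centimorgans

The two most frequent reciprocal classes, cv M f and CV m F, are the parental types, so the F1 was cv M f / CV m F.
The two rarest classes, cv m f and CV M F, are the double crossovers. Comparing them with the parentals, only the m allele has switched, so m is the middle locus and the order is cv – m – f.
Crossovers in the cv–m interval produce the single-crossover classes CV M f and cv m F (178 + 214 = 392) plus the double crossovers (27).
RF(cv–m) = (392 + 27) / 1869 = 419/1869 = 0.2242 → 22.4 centimorgans.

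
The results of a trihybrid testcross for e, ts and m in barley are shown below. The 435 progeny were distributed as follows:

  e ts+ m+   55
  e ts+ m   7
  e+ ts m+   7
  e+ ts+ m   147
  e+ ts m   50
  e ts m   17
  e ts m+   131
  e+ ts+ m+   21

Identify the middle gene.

e

The two most frequent reciprocal classes, e+ ts+ m and e ts m+, are the parental types, so the F1 was e+ ts+ m / e ts m+.
The two rarest classes, e ts+ m and e+ ts m+, are the double crossovers. Comparing them with the parentals, only the e allele has switched, so e is the middle locus and the order is ts – e – m.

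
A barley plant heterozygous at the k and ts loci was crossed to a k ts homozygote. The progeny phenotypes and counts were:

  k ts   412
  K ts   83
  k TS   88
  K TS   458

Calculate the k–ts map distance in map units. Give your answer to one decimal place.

The two most frequent classes, K TS (458) and k ts (412), are the parental types, so the F1 was K TS / k ts.
The recombinant classes are K ts and k TS: 83 + 88 = 171.
Recombination frequency = 171/1041 = 0.1643 ≈ 16.4%, i.e. 16.4 map units.

16.4 map units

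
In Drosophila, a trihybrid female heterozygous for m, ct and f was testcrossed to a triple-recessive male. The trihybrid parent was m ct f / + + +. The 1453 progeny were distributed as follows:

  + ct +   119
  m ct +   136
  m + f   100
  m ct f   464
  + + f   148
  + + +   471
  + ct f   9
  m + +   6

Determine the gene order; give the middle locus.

The two rarest classes, + ct f and m + +, are the double crossovers. Comparing them with the parentals, only the m allele has switched, so m is the middle locus and the order is ct – m – f.

m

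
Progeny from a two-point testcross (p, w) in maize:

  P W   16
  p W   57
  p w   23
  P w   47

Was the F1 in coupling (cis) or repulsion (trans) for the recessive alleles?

trans

The two most frequent classes are P w (47) and p W (57); these are the parental (non-recombinant) types.
So the F1 carried P w on one chromosome and p W on the other — the recessive alleles are on opposite chromosomes (trans / repulsion).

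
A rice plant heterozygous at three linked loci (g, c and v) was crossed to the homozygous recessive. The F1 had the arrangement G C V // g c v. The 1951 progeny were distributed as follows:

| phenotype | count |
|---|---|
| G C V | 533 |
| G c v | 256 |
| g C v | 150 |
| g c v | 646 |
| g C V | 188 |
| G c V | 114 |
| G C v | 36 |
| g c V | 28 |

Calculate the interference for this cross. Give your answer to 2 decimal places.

The two rarest classes, G C v and g c V, are the double crossovers. Comparing them with the parentals, only the v allele has switched, so v is the middle locus and the order is c – v – g.
c–v: (264 + 64)/1951 = 0.1681; v–g: (444 + 64)/1951 = 0.2604.
Expected DCO frequency = 0.1681 × 0.2604 ≈ 0.04377; observed = 64/1951 ≈ 0.03280.
Coefficient of coincidence = 0.03280/0.04377 ≈ 0.75; interference = 1 − 0.75 = 0.25.

0.25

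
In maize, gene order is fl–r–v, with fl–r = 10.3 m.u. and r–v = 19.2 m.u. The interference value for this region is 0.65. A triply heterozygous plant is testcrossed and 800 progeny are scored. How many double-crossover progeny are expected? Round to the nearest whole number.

6

Map distances give recombination frequencies of 0.103 and 0.192 for the two intervals.
With interference 0.65 (so coincidence = 0.35), expected double-crossover frequency = 0.103 × 0.192 × 0.35 = 0.00692.
Expected number = 0.00692 × 800 = 5.54 ≈ 6.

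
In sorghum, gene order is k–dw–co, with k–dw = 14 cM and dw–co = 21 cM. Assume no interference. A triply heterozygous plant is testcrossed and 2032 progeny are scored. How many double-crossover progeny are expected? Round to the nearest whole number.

60

Map distances give recombination frequencies of 0.140 and 0.210 for the two intervals.
With no interference, expected double-crossover frequency = 0.140 × 0.210 = 0.02940.
Expected number = 0.02940 × 2032 = 59.74 ≈ 60.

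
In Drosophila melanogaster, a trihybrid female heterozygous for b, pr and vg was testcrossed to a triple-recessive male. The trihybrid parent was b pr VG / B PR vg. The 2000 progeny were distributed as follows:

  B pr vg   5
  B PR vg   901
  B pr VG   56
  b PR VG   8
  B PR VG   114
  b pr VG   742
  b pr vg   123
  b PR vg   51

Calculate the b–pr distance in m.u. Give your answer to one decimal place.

The two rarest classes, b PR VG and B pr vg, are the double crossovers. Comparing them with the parentals, only the pr allele has switched, so pr is the middle locus and the order is b – pr – vg.
Crossovers in the b–pr interval produce the single-crossover classes B pr VG and b PR vg (56 + 51 = 107) plus the double crossovers (13).
RF(b–pr) = (107 + 13) / 2000 = 120/2000 = 0.0600 → 6.0 m.u.

6.0 m.u.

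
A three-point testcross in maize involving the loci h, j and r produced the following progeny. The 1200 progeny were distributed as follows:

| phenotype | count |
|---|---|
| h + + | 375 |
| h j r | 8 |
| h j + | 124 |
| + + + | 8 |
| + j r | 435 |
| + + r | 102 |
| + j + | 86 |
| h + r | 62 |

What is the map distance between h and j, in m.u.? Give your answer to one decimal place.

20.2 m.u.

The two most frequent reciprocal classes, + j r and h + +, are the parental types, so the F1 was + j r / h + +.
The two rarest classes, h j r and + + +, are the double crossovers. Comparing them with the parentals, only the h allele has switched, so h is the middle locus and the order is r – h – j.
Crossovers in the h–j interval produce the single-crossover classes + + r and h j + (102 + 124 = 226) plus the double crossovers (16).
RF(h–j) = (226 + 16) / 1200 = 242/1200 = 0.2017 → 20.2 m.u.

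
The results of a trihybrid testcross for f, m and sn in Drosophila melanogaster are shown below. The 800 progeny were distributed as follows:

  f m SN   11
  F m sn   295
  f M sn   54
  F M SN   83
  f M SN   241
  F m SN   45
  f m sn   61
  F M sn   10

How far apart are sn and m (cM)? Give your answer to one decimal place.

The two most frequent reciprocal classes, f M SN and F m sn, are the parental types, so the F1 was f M SN / F m sn.
The two rarest classes, f m SN and F M sn, are the double crossovers. Comparing them with the parentals, only the m allele has switched, so m is the middle locus and the order is sn – m – f.
Crossovers in the sn–m interval produce the single-crossover classes f M sn and F m SN (54 + 45 = 99) plus the double crossovers (21).
RF(sn–m) = (99 + 21) / 800 = 120/800 = 0.1500 → 15.0 cM.

15.0 cM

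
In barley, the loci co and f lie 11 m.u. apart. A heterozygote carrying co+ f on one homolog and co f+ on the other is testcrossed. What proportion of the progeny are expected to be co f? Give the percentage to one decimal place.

A map distance of 11 m.u. corresponds to a recombination frequency of 0.110.
The F1 is co+ f / co f+, so co f is a recombinant gamete class with expected frequency r/2 = 0.110/2 = 0.0550.
That is 0.0550 = 5.5% of the progeny.

5.5%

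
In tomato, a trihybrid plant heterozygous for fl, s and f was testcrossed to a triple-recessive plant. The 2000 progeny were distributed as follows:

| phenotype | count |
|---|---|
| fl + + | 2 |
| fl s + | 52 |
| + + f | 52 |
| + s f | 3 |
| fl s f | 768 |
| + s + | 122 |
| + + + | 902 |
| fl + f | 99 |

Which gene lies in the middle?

The two most frequent reciprocal classes, + + + and fl s f, are the parental types, so the F1 was + + + / fl s f.
The two rarest classes, fl + + and + s f, are the double crossovers. Comparing them with the parentals, only the fl allele has switched, so fl is the middle locus and the order is s – fl – f.

fl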